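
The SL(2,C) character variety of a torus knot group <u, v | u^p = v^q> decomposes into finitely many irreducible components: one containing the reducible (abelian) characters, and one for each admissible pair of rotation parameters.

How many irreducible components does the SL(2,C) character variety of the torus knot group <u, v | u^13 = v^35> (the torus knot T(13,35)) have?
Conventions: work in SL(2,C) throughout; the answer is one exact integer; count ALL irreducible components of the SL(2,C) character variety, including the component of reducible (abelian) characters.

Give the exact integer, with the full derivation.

For T(13,35): irreducibility forces the central element u^13 = v^35 to one of +I, -I.
On an irreducible component, tr(u) is locked at 2*cos(pi*alpha/13) for some alpha in 1..12, and tr(v) at 2*cos(pi*beta/35) for some beta in 1..34.
Consistency of u^13 = (-1)^alpha I with v^35 = (-1)^beta I forces alpha = beta (mod 2).
count pairs: odd alpha (6 choices) x odd beta (17), plus even alpha (6) x even beta (17): 6*17 + 6*17 = 204.
components with irreducible characters: 204; plus the single component of reducible (abelian) characters: total 205.

205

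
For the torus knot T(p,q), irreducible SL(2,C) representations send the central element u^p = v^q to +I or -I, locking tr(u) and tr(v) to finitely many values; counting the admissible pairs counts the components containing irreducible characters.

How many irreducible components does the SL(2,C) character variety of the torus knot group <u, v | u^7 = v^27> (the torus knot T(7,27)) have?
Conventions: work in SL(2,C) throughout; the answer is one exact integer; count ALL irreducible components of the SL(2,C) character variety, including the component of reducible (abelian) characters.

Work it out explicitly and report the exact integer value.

79

In the torus knot group T(7,27), u^7 = v^27 is central, so an irreducible representation sends it to +I or -I (Schur).
This locks tr(u) to 2*cos(pi*alpha/7), alpha in 1..6, and tr(v) to 2*cos(pi*beta/27), beta in 1..26, on each component of irreducible characters.
The two central values (-1)^alpha I and (-1)^beta I must be the same matrix, so alpha and beta share a parity.
count pairs: odd alpha (3 choices) x odd beta (13), plus even alpha (3) x even beta (13): 3*13 + 3*13 = 78.
components with irreducible characters: 78; plus the single component of reducible (abelian) characters: total 79.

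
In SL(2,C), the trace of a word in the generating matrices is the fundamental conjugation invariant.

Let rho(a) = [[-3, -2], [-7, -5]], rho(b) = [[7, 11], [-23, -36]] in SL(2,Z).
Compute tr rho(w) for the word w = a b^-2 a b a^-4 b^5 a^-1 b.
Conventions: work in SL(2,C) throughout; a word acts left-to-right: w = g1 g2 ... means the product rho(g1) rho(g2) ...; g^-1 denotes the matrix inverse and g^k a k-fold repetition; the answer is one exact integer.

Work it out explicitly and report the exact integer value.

1305573021633641816

rho(a) = [[-3, -2], [-7, -5]]
... * rho(b^-1) = [[-36, -11], [23, 7]]  ->  [[62, 19], [137, 42]]
... * rho(b^-1) = [[-36, -11], [23, 7]]  ->  [[-1795, -549], [-3966, -1213]]
... * rho(a) = [[-3, -2], [-7, -5]]  ->  [[9228, 6335], [20389, 13997]]
... * rho(b) = [[7, 11], [-23, -36]]  ->  [[-81109, -126552], [-179208, -279613]]
... * rho(a^-1) = [[-5, 2], [7, -3]]  ->  [[-480319, 217438], [-1061251, 480423]]
... * rho(a^-1) = [[-5, 2], [7, -3]]  ->  [[3923661, -1612952], [8669216, -3563771]]
... * rho(a^-1) = [[-5, 2], [7, -3]]  ->  [[-30908969, 12686178], [-68292477, 28029745]]
... * rho(a^-1) = [[-5, 2], [7, -3]]  ->  [[243348091, -99876472], [537670600, -220674189]]
... * rho(b) = [[7, 11], [-23, -36]]  ->  [[4000595493, 6272381993], [8839200547, 13858647404]]
... * rho(b) = [[7, 11], [-23, -36]]  ->  [[-116260617388, -181799201325], [-256874486463, -401680100527]]
... * rho(b) = [[7, 11], [-23, -36]]  ->  [[3367557308759, 5265904456432], [7440520906880, 11634864267879]]
... * rho(b) = [[7, 11], [-23, -36]]  ->  [[-97542901336623, -152529430035203], [-215518231813057, -337009383667964]]
... * rho(b) = [[7, 11], [-23, -36]]  ->  [[2825376581453308, 4418087566564455], [6242588201671773, 9761637262103077]]
... * rho(a^-1) = [[-5, 2], [7, -3]]  ->  [[16799730058684645, -7603509536786749], [37118519826362674, -16799735382965685]]
... * rho(b) = [[7, 11], [-23, -36]]  ->  [[292478829756887742, 458523373969854059], [646223552592749473, 1013094191876754074]]
tr = 292478829756887742 + 1013094191876754074 = 1305573021633641816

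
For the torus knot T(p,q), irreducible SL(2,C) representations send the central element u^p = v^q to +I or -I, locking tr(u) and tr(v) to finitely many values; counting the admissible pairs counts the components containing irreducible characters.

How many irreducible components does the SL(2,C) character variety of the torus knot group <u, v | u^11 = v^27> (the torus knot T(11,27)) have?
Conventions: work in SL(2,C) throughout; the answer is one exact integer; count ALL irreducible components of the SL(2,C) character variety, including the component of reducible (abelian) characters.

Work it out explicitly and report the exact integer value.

131

Gamma = < u, v | u^11 = v^27 > (torus knot T(11,27)); the central element u^11 = v^27 acts as +I or -I in any irreducible SL(2,C) representation.
On an irreducible component, tr(u) is locked at 2*cos(pi*alpha/11) for some alpha in 1..10, and tr(v) at 2*cos(pi*beta/27) for some beta in 1..26.
u^11 = (-1)^alpha I and v^27 = (-1)^beta I must agree, so alpha and beta have equal parity.
Counting: 5 odd alphas x 13 odd betas + 5 even alphas x 13 even betas = 65 + 65 = 130.
Total: 130 irreducible-character components + 1 reducible (abelian) component = 131.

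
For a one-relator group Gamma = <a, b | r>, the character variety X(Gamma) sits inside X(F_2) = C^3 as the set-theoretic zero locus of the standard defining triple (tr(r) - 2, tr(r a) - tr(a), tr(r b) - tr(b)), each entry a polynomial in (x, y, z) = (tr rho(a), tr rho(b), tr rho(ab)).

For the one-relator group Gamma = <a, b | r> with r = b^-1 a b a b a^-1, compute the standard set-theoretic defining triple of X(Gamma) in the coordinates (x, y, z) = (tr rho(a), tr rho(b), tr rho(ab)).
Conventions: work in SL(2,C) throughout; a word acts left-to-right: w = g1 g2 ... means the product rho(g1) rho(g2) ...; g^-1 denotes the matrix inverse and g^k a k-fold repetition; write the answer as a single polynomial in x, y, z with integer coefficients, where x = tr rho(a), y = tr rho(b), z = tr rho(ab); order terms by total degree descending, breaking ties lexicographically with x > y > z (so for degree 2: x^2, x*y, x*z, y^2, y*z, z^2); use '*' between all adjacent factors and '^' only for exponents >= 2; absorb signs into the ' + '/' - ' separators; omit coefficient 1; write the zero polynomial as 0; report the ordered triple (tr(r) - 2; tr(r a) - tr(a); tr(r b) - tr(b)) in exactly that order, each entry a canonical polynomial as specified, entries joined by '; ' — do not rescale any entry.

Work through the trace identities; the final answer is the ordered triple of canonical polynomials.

-x*y*z^2 + x^2*z + y^2*z + z^3 - 3*z - 2; x*z - x - y; y*z - x - y

and trace(b a b) = trace(b)*trace(a b) - trace(a) = y*z - x
next, trace(a b a b) = trace(b a)*trace(b a) - trace(1)   [split at repeated b] = z^2 - 2
trace(a b a) = trace(a)*trace(b a) - trace(b) = x*z - y
next, trace(b a b a b) = trace(b)*trace(a b a b) - trace(a b a) = y*z^2 - x*z - y
trace(b a b a b a) = trace(a b a b)*trace(a b) - trace(b a)   [split at repeated a] = z^3 - 3*z
and trace(a b a b a^-1 b) = trace(b a b a b)*trace(a) - trace(b a b a b a) = x*y*z^2 - x^2*z - z^3 - x*y + 3*z
trace(b^-1 a b a b a^-1) = trace(a b a b a^-1)*trace(b) - trace(a b a b a^-1 b) = -x*y*z^2 + x^2*z + y^2*z + z^3 - 3*z
assemble the triple (trace(r) - 2; trace(r a) - x; trace(r b) - y)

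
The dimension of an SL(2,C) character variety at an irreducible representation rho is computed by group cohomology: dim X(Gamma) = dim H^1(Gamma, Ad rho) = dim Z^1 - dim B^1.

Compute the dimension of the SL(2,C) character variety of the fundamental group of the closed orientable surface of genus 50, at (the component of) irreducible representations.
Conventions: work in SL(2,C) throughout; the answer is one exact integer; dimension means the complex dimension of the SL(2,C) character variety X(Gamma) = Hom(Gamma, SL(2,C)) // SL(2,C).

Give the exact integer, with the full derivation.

Gamma = pi_1(Sigma_50) = < a_1, b_1, ..., a_50, b_50 | prod [a_i, b_i] > has 2g = 100 generators and 1 relator.
Before the relator condition, cocycle space has dim 3*100 = 300.
d_2 is surjective at irreducible rho (its cokernel H^2 is dual to H^0 = 0), so dim Z^1 = 300 - 3 = 297.
Coboundaries contribute dim B^1 = 3 (injective at irreducible rho).
dim X = dim H^1 = 297 - 3 = 294.

294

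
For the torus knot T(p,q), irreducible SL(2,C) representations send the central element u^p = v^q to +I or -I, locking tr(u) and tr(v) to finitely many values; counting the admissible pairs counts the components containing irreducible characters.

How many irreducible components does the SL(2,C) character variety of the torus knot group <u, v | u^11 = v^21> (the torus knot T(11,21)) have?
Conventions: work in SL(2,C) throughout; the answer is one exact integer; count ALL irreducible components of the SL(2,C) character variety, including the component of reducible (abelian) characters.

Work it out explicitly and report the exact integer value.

101

In the torus knot group T(11,21), u^11 = v^21 is central, so an irreducible representation sends it to +I or -I (Schur).
This locks tr(u) to 2*cos(pi*alpha/11), alpha in 1..10, and tr(v) to 2*cos(pi*beta/21), beta in 1..20, on each component of irreducible characters.
Consistency of u^11 = (-1)^alpha I with v^21 = (-1)^beta I forces alpha = beta (mod 2).
Enumerate parity-matched pairs: 5*10 odd-odd plus 5*10 even-even gives 100.
components with irreducible characters: 100; plus the single component of reducible (abelian) characters: total 101.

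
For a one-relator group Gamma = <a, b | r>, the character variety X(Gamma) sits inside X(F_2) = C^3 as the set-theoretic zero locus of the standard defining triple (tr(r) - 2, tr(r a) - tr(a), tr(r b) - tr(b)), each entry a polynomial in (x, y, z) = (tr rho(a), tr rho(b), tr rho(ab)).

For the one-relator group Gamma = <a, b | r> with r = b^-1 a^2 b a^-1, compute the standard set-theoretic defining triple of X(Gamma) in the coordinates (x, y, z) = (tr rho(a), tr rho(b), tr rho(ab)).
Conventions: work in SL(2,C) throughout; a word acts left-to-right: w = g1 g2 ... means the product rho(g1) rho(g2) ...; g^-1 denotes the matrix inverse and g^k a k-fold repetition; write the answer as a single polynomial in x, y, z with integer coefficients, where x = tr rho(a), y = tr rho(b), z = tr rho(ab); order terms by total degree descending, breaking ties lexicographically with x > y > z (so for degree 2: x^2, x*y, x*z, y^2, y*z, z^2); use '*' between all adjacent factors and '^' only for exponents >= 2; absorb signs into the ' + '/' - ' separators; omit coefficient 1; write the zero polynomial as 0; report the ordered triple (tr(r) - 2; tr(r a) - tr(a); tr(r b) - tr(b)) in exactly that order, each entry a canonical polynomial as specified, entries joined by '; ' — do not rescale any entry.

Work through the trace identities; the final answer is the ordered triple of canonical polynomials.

reduce: tr(a^2) = tr(a) tr(a) - tr(1)   [square of a] = x^2 - 2
reduce: tr(a b a) = tr(a) tr(b a) - tr(b)   [square of a] = x*z - y
tr(a^2 b a) = tr(a) tr(a b a) - tr(a b)   [square of a] = x^2*z - x*y - z
so tr(b a b a) = tr(a b) tr(a b) - tr(1)   [split at a repeated a] = z^2 - 2
tr(b a b) = tr(b) tr(a b) - tr(a)   [square of b] = y*z - x
so tr(a^2 b a b) = tr(a) tr(b a b a) - tr(b a b)   [square of a] = x*z^2 - y*z - x
tr(b^-1 a^2 b a) = tr(a^2 b a) tr(b) - tr(a^2 b a b)   [inverse elimination on b] = x^2*y*z - x*y^2 - x*z^2 + x
tr(b^-1 a^2 b a^-1) = tr(b^-1 a^2 b) tr(a) - tr(b^-1 a^2 b a)   [inverse elimination on a] = -x^2*y*z + x^3 + x*y^2 + x*z^2 - 3*x
assemble the triple (tr(r) - 2; tr(r a) - x; tr(r b) - y)

-x^2*y*z + x^3 + x*y^2 + x*z^2 - 3*x - 2; x^2 - x - 2; -y + z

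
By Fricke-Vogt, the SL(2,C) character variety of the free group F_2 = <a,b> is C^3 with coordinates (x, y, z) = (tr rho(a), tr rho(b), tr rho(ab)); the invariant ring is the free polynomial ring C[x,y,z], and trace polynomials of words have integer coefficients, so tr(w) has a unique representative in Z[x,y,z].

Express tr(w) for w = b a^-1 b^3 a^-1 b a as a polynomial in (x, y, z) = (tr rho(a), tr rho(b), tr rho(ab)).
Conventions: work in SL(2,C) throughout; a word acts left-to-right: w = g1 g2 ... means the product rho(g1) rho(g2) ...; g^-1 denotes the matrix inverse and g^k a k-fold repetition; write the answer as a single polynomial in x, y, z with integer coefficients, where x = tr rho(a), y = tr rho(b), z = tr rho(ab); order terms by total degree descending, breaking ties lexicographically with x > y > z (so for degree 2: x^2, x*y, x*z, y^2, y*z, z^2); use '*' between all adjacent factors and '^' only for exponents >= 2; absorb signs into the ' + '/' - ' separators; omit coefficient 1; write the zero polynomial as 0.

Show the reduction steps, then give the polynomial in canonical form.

trace(a b^2) = trace(b)*trace(a b) - trace(a)  (reduce the b square) = y*z - x
trace(a b^3) = trace(b)*trace(a b^2) - trace(a b)  (reduce the b square) = y^2*z - x*y - z
apply: trace(b^3 a b) = trace(b)*trace(a b^3) - trace(a b^2)  (reduce the b square) = y^3*z - x*y^2 - 2*y*z + x
apply: trace(b a b^4) = trace(b)*trace(b^3 a b) - trace(b^3 a)  (reduce the b square) = y^4*z - x*y^3 - 3*y^2*z + 2*x*y + z
apply: trace(a b a b) = trace(b a)*trace(b a) - trace(1)  (split on b) = z^2 - 2
use: trace(a b a) = trace(a)*trace(b a) - trace(b)  (reduce the a square) = x*z - y
apply: trace(a b a b^2) = trace(b)*trace(a b a b) - trace(a b a)  (reduce the b square) = y*z^2 - x*z - y
trace(b a b a b^2) = trace(b)*trace(a b a b^2) - trace(a b a b)  (reduce the b square) = y^2*z^2 - x*y*z - y^2 - z^2 + 2
use: trace(b a b^4 a) = trace(b)*trace(b a b a b^2) - trace(b a b a b)  (reduce the b square) = y^3*z^2 - x*y^2*z - y^3 - 2*y*z^2 + x*z + 3*y
trace(b^3 a^-1 b a b) = trace(b a b^4)*trace(a) - trace(b a b^4 a)  (eliminate a^-1) = x*y^4*z - x^2*y^3 - y^3*z^2 - 2*x*y^2*z + 2*x^2*y + y^3 + 2*y*z^2 - 3*y
use: trace(a b a b a b) = trace(b a b a)*trace(b a) - trace(a b)  (split on b) = z^3 - 3*z
apply: trace(a b a b a) = trace(a)*trace(b a b a) - trace(b a b)  (reduce the a square) = x*z^2 - y*z - x
use: trace(b a b a b a b) = trace(b)*trace(a b a b a b) - trace(a b a b a)  (reduce the b square) = y*z^3 - x*z^2 - 2*y*z + x
trace(b a b a b^3 a) = trace(b)*trace(b a b a b a b) - trace(b a b a b a)  (reduce the b square) = y^2*z^3 - x*y*z^2 - 2*y^2*z - z^3 + x*y + 3*z
apply: trace(b^3 a^-1 b a b a) = trace(b a b a b^3)*trace(a) - trace(b a b a b^3 a)  (eliminate a^-1) = x*y^3*z^2 - x^2*y^2*z - y^2*z^3 - x*y^3 - x*y*z^2 + x^2*z + 2*y^2*z + z^3 + 2*x*y - 3*z
use: trace(b a^-1 b^3 a^-1 b a) = trace(b^3 a^-1 b a b)*trace(a) - trace(b^3 a^-1 b a b a)  (eliminate a^-1) = x^2*y^4*z - x^3*y^3 - 2*x*y^3*z^2 - x^2*y^2*z + y^2*z^3 + 2*x^3*y + 2*x*y^3 + 3*x*y*z^2 - x^2*z - 2*y^2*z - z^3 - 5*x*y + 3*z

x^2*y^4*z - x^3*y^3 - 2*x*y^3*z^2 - x^2*y^2*z + y^2*z^3 + 2*x^3*y + 2*x*y^3 + 3*x*y*z^2 - x^2*z - 2*y^2*z - z^3 - 5*x*y + 3*z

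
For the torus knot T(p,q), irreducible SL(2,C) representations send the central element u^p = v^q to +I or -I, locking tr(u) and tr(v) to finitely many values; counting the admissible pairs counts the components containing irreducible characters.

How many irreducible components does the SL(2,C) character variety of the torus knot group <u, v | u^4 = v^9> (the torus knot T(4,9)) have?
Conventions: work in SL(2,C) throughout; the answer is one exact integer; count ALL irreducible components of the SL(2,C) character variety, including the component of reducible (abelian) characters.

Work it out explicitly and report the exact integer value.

13

Gamma = < u, v | u^4 = v^9 > (torus knot T(4,9)); the central element u^4 = v^9 acts as +I or -I in any irreducible SL(2,C) representation.
This locks tr(u) to 2*cos(pi*alpha/4), alpha in 1..3, and tr(v) to 2*cos(pi*beta/9), beta in 1..8, on each component of irreducible characters.
u^4 = (-1)^alpha I and v^9 = (-1)^beta I must agree, so alpha and beta have equal parity.
count pairs: odd alpha (2 choices) x odd beta (4), plus even alpha (1) x even beta (4): 2*4 + 1*4 = 12.
components with irreducible characters: 12; plus the single component of reducible (abelian) characters: total 13.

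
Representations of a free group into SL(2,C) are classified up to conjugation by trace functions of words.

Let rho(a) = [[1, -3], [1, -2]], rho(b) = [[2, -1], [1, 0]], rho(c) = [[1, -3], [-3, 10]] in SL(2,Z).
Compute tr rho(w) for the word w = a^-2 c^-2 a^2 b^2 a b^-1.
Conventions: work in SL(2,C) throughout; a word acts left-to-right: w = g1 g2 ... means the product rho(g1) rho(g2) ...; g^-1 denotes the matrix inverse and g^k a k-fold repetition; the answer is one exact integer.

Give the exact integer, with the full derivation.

rho(a^-1) = [[-2, 3], [-1, 1]]
... * rho(a^-1) = [[-2, 3], [-1, 1]]  ->  [[1, -3], [1, -2]]
... * rho(c^-1) = [[10, 3], [3, 1]]  ->  [[1, 0], [4, 1]]
... * rho(c^-1) = [[10, 3], [3, 1]]  ->  [[10, 3], [43, 13]]
... * rho(a) = [[1, -3], [1, -2]]  ->  [[13, -36], [56, -155]]
... * rho(a) = [[1, -3], [1, -2]]  ->  [[-23, 33], [-99, 142]]
... * rho(b) = [[2, -1], [1, 0]]  ->  [[-13, 23], [-56, 99]]
... * rho(b) = [[2, -1], [1, 0]]  ->  [[-3, 13], [-13, 56]]
... * rho(a) = [[1, -3], [1, -2]]  ->  [[10, -17], [43, -73]]
... * rho(b^-1) = [[0, 1], [-1, 2]]  ->  [[17, -24], [73, -103]]
tr = 17 + -103 = -86

-86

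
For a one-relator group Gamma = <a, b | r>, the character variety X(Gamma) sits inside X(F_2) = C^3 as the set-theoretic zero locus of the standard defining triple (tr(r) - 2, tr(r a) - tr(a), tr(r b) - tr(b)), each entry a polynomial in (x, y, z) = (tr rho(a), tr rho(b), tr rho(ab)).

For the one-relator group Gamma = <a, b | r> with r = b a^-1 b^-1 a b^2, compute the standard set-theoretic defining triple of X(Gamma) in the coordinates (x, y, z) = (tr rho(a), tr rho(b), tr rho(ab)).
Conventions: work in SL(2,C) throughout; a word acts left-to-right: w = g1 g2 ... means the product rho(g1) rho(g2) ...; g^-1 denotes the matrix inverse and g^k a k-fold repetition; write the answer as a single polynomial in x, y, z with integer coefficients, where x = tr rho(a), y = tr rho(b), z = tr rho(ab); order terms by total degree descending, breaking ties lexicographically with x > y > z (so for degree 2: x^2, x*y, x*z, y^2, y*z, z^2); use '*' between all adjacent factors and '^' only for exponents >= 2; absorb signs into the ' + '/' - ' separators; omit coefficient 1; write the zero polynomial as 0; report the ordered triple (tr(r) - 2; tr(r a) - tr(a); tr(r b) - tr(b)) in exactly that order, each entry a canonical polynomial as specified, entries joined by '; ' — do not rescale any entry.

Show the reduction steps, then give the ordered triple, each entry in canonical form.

reduce: trace(a b^2) = trace(b) trace(a b) - trace(a)  (reduce the b square) = y*z - x
trace(b^3 a) = trace(b) trace(b a b) - trace(b a)  (reduce the b square) = y^2*z - x*y - z
trace(b^2) = trace(b) trace(b) - trace(1)  (reduce the b square) = y^2 - 2
trace(b^3) = trace(b) trace(b^2) - trace(b)  (reduce the b square) = y^3 - 3*y
reduce: trace(a b^3 a) = trace(a) trace(b^3 a) - trace(b^3)  (reduce the a square) = x*y^2*z - x^2*y - y^3 - x*z + 3*y
trace(a b a b) = trace(a b) trace(a b) - trace(1)  (split on a) = z^2 - 2
trace(a b a) = trace(a) trace(b a) - trace(b)  (reduce the a square) = x*z - y
trace(a b a b^2) = trace(b) trace(a b a b) - trace(a b a)  (reduce the b square) = y*z^2 - x*z - y
trace(a b^3 a b) = trace(b) trace(a b a b^2) - trace(a b a b)  (reduce the b square) = y^2*z^2 - x*y*z - y^2 - z^2 + 2
reduce: trace(b^-1 a b^3 a) = trace(a b^3 a) trace(b) - trace(a b^3 a b)  (eliminate b^-1) = x*y^3*z - x^2*y^2 - y^4 - y^2*z^2 + 4*y^2 + z^2 - 2
reduce: trace(b a^-1 b^-1 a b^2) = trace(b^-1 a b^3) trace(a) - trace(b^-1 a b^3 a)  (eliminate a^-1) = -x*y^3*z + x^2*y^2 + y^4 + y^2*z^2 + x*y*z - x^2 - 4*y^2 - z^2 + 2
trace(a b^2 a) = trace(a) trace(b^2 a) - trace(b^2) = x*y*z - x^2 - y^2 + 2
reduce: trace(a b a^2 b) = trace(a) trace(b a b a) - trace(b a b) = x*z^2 - y*z - x
so trace(a b a^2) = trace(a) trace(a b a) - trace(a b) = x^2*z - x*y - z
so trace(a b^2 a b a) = trace(b) trace(a b a^2 b) - trace(a b a^2) = x*y*z^2 - x^2*z - y^2*z + z
trace(a b a b a b) = trace(a b a b) trace(a b) - trace(b a) = z^3 - 3*z
reduce: trace(a b^2 a b a b) = trace(b) trace(a b a b a b) - trace(a b a b a) = y*z^3 - x*z^2 - 2*y*z + x
trace(b^-1 a b^2 a b a) = trace(a b^2 a b a) trace(b) - trace(a b^2 a b a b) = x*y^2*z^2 - x^2*y*z - y^3*z - y*z^3 + x*z^2 + 3*y*z - x
trace(b a^-1 b^-1 a b^2 a) = trace(b^-1 a b^2 a b) trace(a) - trace(b^-1 a b^2 a b a) = -x*y^2*z^2 + 2*x^2*y*z + y^3*z + y*z^3 - x^3 - x*y^2 - x*z^2 - 3*y*z + 3*x
reduce: trace(a b^4 a) = trace(b) trace(b^2 a^2 b) - trace(b^2 a^2)   [square of b] = x*y^3*z - x^2*y^2 - y^4 - 2*x*y*z + x^2 + 4*y^2 - 2
trace(a b^4 a b) = trace(b) trace(b^2 a b a b) - trace(b^2 a b a)   [square of b] = y^3*z^2 - x*y^2*z - y^3 - 2*y*z^2 + x*z + 3*y
so trace(b^-1 a b^4 a) = trace(a b^4 a) trace(b) - trace(a b^4 a b)   [inverse elimination on b] = x*y^4*z - x^2*y^3 - y^5 - y^3*z^2 - x*y^2*z + x^2*y + 5*y^3 + 2*y*z^2 - x*z - 5*y
trace(b a^-1 b^-1 a b^3) = trace(b^-1 a b^4) trace(a) - trace(b^-1 a b^4 a)   [inverse elimination on a] = -x*y^4*z + x^2*y^3 + y^5 + y^3*z^2 + 2*x*y^2*z - 2*x^2*y - 5*y^3 - 2*y*z^2 + 5*y
assemble the triple (trace(r) - 2; trace(r a) - x; trace(r b) - y)

-x*y^3*z + x^2*y^2 + y^4 + y^2*z^2 + x*y*z - x^2 - 4*y^2 - z^2; -x*y^2*z^2 + 2*x^2*y*z + y^3*z + y*z^3 - x^3 - x*y^2 - x*z^2 - 3*y*z + 2*x; -x*y^4*z + x^2*y^3 + y^5 + y^3*z^2 + 2*x*y^2*z - 2*x^2*y - 5*y^3 - 2*y*z^2 + 4*y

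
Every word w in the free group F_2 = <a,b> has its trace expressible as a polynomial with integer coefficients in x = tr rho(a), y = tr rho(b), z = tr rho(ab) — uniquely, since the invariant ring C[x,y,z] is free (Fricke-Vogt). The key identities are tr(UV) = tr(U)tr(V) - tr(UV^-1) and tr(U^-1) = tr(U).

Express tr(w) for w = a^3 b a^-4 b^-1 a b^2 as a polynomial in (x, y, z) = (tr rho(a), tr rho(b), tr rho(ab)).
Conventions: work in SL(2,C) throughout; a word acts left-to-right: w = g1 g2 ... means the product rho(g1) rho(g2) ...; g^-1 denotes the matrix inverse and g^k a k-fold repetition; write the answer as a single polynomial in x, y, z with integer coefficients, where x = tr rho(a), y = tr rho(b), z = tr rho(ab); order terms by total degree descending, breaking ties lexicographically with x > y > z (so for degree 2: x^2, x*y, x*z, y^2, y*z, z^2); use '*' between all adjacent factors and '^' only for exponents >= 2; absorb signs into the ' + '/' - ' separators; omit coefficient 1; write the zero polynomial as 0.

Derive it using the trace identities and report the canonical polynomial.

-x^6*y^2*z^2 + 2*x^7*y*z + 2*x^5*y^3*z + x^5*y*z^3 - x^8 - 2*x^6*y^2 - x^6*z^2 - x^4*y^4 + 2*x^4*y^2*z^2 - 11*x^5*y*z - 5*x^3*y^3*z - 3*x^3*y*z^3 + 8*x^6 + 10*x^4*y^2 + 4*x^4*z^2 + 2*x^2*y^4 + 18*x^3*y*z + 2*x*y^3*z + 2*x*y*z^3 - 20*x^4 - 12*x^2*y^2 - 4*x^2*z^2 - 8*x*y*z + 16*x^2 + y^2 - 2

and trace(a^2 b) = trace(a) trace(b a) - trace(b)   [square of a] = x*z - y
trace(a^2) = trace(a) trace(a) - trace(1)   [square of a] = x^2 - 2
next, trace(b^2 a^2) = trace(b) trace(a^2 b) - trace(a^2)   [square of b] = x*y*z - x^2 - y^2 + 2
trace(b^2 a) = trace(b) trace(a b) - trace(a)   [square of b] = y*z - x
next, trace(b a^3 b) = trace(a) trace(b^2 a^2) - trace(b^2 a)   [square of a] = x^2*y*z - x^3 - x*y^2 - y*z + 3*x
trace(b a^3) = trace(a) trace(b a^2) - trace(b a)   [square of a] = x^2*z - x*y - z
next, trace(b^2 a^3 b) = trace(b) trace(b a^3 b) - trace(b a^3)   [square of b] = x^2*y^2*z - x^3*y - x*y^3 - x^2*z - y^2*z + 4*x*y + z
and trace(b a b a) = trace(a b) trace(a b) - trace(1)   [split at a repeated a] = z^2 - 2
next, trace(b a b a^2) = trace(a) trace(b a b a) - trace(b a b)   [square of a] = x*z^2 - y*z - x
trace(a^3 b a b) = trace(a) trace(b a b a^2) - trace(b a b a)   [square of a] = x^2*z^2 - x*y*z - x^2 - z^2 + 2
trace(a^3 b a) = trace(a) trace(a b a^2) - trace(a b a)   [square of a] = x^3*z - x^2*y - 2*x*z + y
and trace(b^2 a^3 b a) = trace(b) trace(a^3 b a b) - trace(a^3 b a)   [square of b] = x^2*y*z^2 - x^3*z - x*y^2*z - y*z^2 + 2*x*z + y
trace(b^2 a^3 b a^-1) = trace(b^2 a^3 b) trace(a) - trace(b^2 a^3 b a)   [inverse elimination on a] = x^3*y^2*z - x^4*y - x^2*y^3 - x^2*y*z^2 + 4*x^2*y + y*z^2 - x*z - y
and trace(a^3) = trace(a) trace(a^2) - trace(a)   [square of a] = x^3 - 3*x
trace(a^4) = trace(a) trace(a^3) - trace(a^2)   [square of a] = x^4 - 4*x^2 + 2
trace(a b^2 a^3) = trace(b) trace(a^4 b) - trace(a^4)   [square of b] = x^3*y*z - x^4 - x^2*y^2 - 2*x*y*z + 4*x^2 + y^2 - 2
trace(b a b^2 a^3 b) = trace(b) trace(a b^2 a^3 b) - trace(a b^2 a^3)   [square of b] = x^2*y^2*z^2 - 2*x^3*y*z - x*y^3*z + x^4 + x^2*y^2 - y^2*z^2 + 4*x*y*z - 4*x^2 + 2
next, trace(b a b a b a) = trace(b a b a) trace(b a) - trace(a b)   [split at a repeated b] = z^3 - 3*z
and trace(b a b a b) = trace(b) trace(a b a b) - trace(a b a)   [square of b] = y*z^2 - x*z - y
trace(a b a b a b a) = trace(a) trace(b a b a b a) - trace(b a b a b)   [square of a] = x*z^3 - y*z^2 - 2*x*z + y
trace(a^3 b a b a b) = trace(a) trace(a b a b a b a) - trace(a b a b a b)   [square of a] = x^2*z^3 - x*y*z^2 - 2*x^2*z - z^3 + x*y + 3*z
next, trace(a^3 b a b a) = trace(a) trace(a^2 b a b a) - trace(a^2 b a b)   [square of a] = x^3*z^2 - x^2*y*z - x^3 - 2*x*z^2 + y*z + 3*x
next, trace(b a b^2 a^3 b a) = trace(b) trace(a^3 b a b a b) - trace(a^3 b a b a)   [square of b] = x^2*y*z^3 - x^3*z^2 - x*y^2*z^2 - x^2*y*z - y*z^3 + x^3 + x*y^2 + 2*x*z^2 + 2*y*z - 3*x
next, trace(a^-1 b a b^2 a^3 b) = trace(b a b^2 a^3 b) trace(a) - trace(b a b^2 a^3 b a)   [inverse elimination on a] = x^3*y^2*z^2 - 2*x^4*y*z - x^2*y^3*z - x^2*y*z^3 + x^5 + x^3*y^2 + x^3*z^2 + 5*x^2*y*z + y*z^3 - 5*x^3 - x*y^2 - 2*x*z^2 - 2*y*z + 5*x
and trace(a b^2 a^3 b a^-2 b) = trace(a^-1 b a b^2 a^3 b) trace(a) - trace(a^-1 b a b^2 a^3 b a)   [inverse elimination on a] = x^4*y^2*z^2 - 2*x^5*y*z - x^3*y^3*z - x^3*y*z^3 + x^6 + x^4*y^2 + x^4*z^2 - x^2*y^2*z^2 + 7*x^3*y*z + x*y^3*z + x*y*z^3 - 6*x^4 - 2*x^2*y^2 - 2*x^2*z^2 + y^2*z^2 - 6*x*y*z + 9*x^2 - 2
trace(a^-2 b^-1 a b^2 a^3 b) = trace(a b^2 a^3 b a^-2) trace(b) - trace(a b^2 a^3 b a^-2 b)   [inverse elimination on b] = -x^4*y^2*z^2 + 2*x^5*y*z + 2*x^3*y^3*z + x^3*y*z^3 - x^6 - 2*x^4*y^2 - x^4*z^2 - x^2*y^4 - 7*x^3*y*z - x*y^3*z - x*y*z^3 + 6*x^4 + 6*x^2*y^2 + 2*x^2*z^2 + 5*x*y*z - 9*x^2 - y^2 + 2
trace(a^-1 b^-1 a b^2 a^3 b) = trace(a b^2 a^3 b a^-1) trace(b) - trace(a b^2 a^3 b a^-1 b)   [inverse elimination on b] = -x^3*y^2*z^2 + 2*x^4*y*z + 2*x^2*y^3*z + x^2*y*z^3 - x^5 - 2*x^3*y^2 - x^3*z^2 - x*y^4 - 6*x^2*y*z - y^3*z - y*z^3 + 5*x^3 + 5*x*y^2 + 2*x*z^2 + 3*y*z - 5*x
trace(a^-1 b^-1 a b^2 a^3 b a^-2) = trace(a^-2 b^-1 a b^2 a^3 b) trace(a) - trace(a^-2 b^-1 a b^2 a^3 b a)   [inverse elimination on a] = -x^5*y^2*z^2 + 2*x^6*y*z + 2*x^4*y^3*z + x^4*y*z^3 - x^7 - 2*x^5*y^2 - x^5*z^2 - x^3*y^4 + x^3*y^2*z^2 - 9*x^4*y*z - 3*x^2*y^3*z - 2*x^2*y*z^3 + 7*x^5 + 8*x^3*y^2 + 3*x^3*z^2 + x*y^4 + 11*x^2*y*z + y^3*z + y*z^3 - 14*x^3 - 6*x*y^2 - 2*x*z^2 - 3*y*z + 7*x
trace(a^3 b a^-4 b^-1 a b^2) = trace(a^-1 b^-1 a b^2 a^3 b a^-2) trace(a) - trace(a^-1 b^-1 a b^2 a^3 b a^-1)   [inverse elimination on a] = -x^6*y^2*z^2 + 2*x^7*y*z + 2*x^5*y^3*z + x^5*y*z^3 - x^8 - 2*x^6*y^2 - x^6*z^2 - x^4*y^4 + 2*x^4*y^2*z^2 - 11*x^5*y*z - 5*x^3*y^3*z - 3*x^3*y*z^3 + 8*x^6 + 10*x^4*y^2 + 4*x^4*z^2 + 2*x^2*y^4 + 18*x^3*y*z + 2*x*y^3*z + 2*x*y*z^3 - 20*x^4 - 12*x^2*y^2 - 4*x^2*z^2 - 8*x*y*z + 16*x^2 + y^2 - 2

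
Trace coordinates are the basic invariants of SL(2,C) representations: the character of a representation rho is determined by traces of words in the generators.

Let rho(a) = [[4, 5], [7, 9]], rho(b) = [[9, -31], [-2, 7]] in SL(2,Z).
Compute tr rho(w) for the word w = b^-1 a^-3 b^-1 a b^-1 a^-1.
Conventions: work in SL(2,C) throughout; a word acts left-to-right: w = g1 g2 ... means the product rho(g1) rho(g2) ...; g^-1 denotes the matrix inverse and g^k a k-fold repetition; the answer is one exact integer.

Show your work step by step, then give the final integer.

rho(b^-1) = [[7, 31], [2, 9]]
... * rho(a^-1) = [[9, -5], [-7, 4]]  ->  [[-154, 89], [-45, 26]]
... * rho(a^-1) = [[9, -5], [-7, 4]]  ->  [[-2009, 1126], [-587, 329]]
... * rho(a^-1) = [[9, -5], [-7, 4]]  ->  [[-25963, 14549], [-7586, 4251]]
... * rho(b^-1) = [[7, 31], [2, 9]]  ->  [[-152643, -673912], [-44600, -196907]]
... * rho(a) = [[4, 5], [7, 9]]  ->  [[-5327956, -6828423], [-1556749, -1995163]]
... * rho(b^-1) = [[7, 31], [2, 9]]  ->  [[-50952538, -226622443], [-14887569, -66215686]]
... * rho(a^-1) = [[9, -5], [-7, 4]]  ->  [[1127784259, -651727082], [329521681, -190424899]]
tr = 1127784259 + -190424899 = 937359360

937359360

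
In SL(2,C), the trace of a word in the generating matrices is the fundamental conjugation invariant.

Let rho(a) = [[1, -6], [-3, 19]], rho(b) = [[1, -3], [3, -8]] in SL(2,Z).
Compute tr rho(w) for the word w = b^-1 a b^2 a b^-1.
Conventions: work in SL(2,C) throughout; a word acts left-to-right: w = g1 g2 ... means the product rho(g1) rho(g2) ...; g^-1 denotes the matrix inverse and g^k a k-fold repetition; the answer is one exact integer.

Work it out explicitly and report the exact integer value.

-178207

rho(b^-1) = [[-8, 3], [-3, 1]]
... * rho(a) = [[1, -6], [-3, 19]]  ->  [[-17, 105], [-6, 37]]
... * rho(b) = [[1, -3], [3, -8]]  ->  [[298, -789], [105, -278]]
... * rho(b) = [[1, -3], [3, -8]]  ->  [[-2069, 5418], [-729, 1909]]
... * rho(a) = [[1, -6], [-3, 19]]  ->  [[-18323, 115356], [-6456, 40645]]
... * rho(b^-1) = [[-8, 3], [-3, 1]]  ->  [[-199484, 60387], [-70287, 21277]]
tr = -199484 + 21277 = -178207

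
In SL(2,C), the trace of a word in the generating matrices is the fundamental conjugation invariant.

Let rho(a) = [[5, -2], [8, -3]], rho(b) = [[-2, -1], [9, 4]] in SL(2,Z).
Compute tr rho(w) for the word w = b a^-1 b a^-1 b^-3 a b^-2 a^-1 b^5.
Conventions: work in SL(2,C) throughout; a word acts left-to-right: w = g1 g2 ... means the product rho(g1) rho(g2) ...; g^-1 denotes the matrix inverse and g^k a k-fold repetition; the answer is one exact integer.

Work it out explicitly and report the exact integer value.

rho(b) = [[-2, -1], [9, 4]]
... * rho(a^-1) = [[-3, 2], [-8, 5]]  ->  [[14, -9], [-59, 38]]
... * rho(b) = [[-2, -1], [9, 4]]  ->  [[-109, -50], [460, 211]]
... * rho(a^-1) = [[-3, 2], [-8, 5]]  ->  [[727, -468], [-3068, 1975]]
... * rho(b^-1) = [[4, 1], [-9, -2]]  ->  [[7120, 1663], [-30047, -7018]]
... * rho(b^-1) = [[4, 1], [-9, -2]]  ->  [[13513, 3794], [-57026, -16011]]
... * rho(b^-1) = [[4, 1], [-9, -2]]  ->  [[19906, 5925], [-84005, -25004]]
... * rho(a) = [[5, -2], [8, -3]]  ->  [[146930, -57587], [-620057, 243022]]
... * rho(b^-1) = [[4, 1], [-9, -2]]  ->  [[1106003, 262104], [-4667426, -1106101]]
... * rho(b^-1) = [[4, 1], [-9, -2]]  ->  [[2065076, 581795], [-8714795, -2455224]]
... * rho(a^-1) = [[-3, 2], [-8, 5]]  ->  [[-10849588, 7039127], [45786177, -29705710]]
... * rho(b) = [[-2, -1], [9, 4]]  ->  [[85051319, 39006096], [-358923744, -164609017]]
... * rho(b) = [[-2, -1], [9, 4]]  ->  [[180952226, 70973065], [-763633665, -299512324]]
... * rho(b) = [[-2, -1], [9, 4]]  ->  [[276853133, 102940034], [-1168343586, -434415631]]
... * rho(b) = [[-2, -1], [9, 4]]  ->  [[372754040, 134907003], [-1573053507, -569318938]]
... * rho(b) = [[-2, -1], [9, 4]]  ->  [[468654947, 166873972], [-1977763428, -704222245]]
tr = 468654947 + -704222245 = -235567298

-235567298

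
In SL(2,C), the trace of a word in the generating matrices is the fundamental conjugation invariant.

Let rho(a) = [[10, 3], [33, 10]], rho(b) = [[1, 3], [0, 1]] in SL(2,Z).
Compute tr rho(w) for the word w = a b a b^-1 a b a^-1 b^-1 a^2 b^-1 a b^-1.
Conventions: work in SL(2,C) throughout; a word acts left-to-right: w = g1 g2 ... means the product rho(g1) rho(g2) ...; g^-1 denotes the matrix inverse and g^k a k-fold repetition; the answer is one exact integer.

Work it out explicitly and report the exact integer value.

rho(a) = [[10, 3], [33, 10]]
... * rho(b) = [[1, 3], [0, 1]]  ->  [[10, 33], [33, 109]]
... * rho(a) = [[10, 3], [33, 10]]  ->  [[1189, 360], [3927, 1189]]
... * rho(b^-1) = [[1, -3], [0, 1]]  ->  [[1189, -3207], [3927, -10592]]
... * rho(a) = [[10, 3], [33, 10]]  ->  [[-93941, -28503], [-310266, -94139]]
... * rho(b) = [[1, 3], [0, 1]]  ->  [[-93941, -310326], [-310266, -1024937]]
... * rho(a^-1) = [[10, -3], [-33, 10]]  ->  [[9301348, -2821437], [30720261, -9318572]]
... * rho(b^-1) = [[1, -3], [0, 1]]  ->  [[9301348, -30725481], [30720261, -101479355]]
... * rho(a) = [[10, 3], [33, 10]]  ->  [[-920927393, -279350766], [-3041616105, -922632767]]
... * rho(a) = [[10, 3], [33, 10]]  ->  [[-18427849208, -5556289839], [-60863042361, -18351175985]]
... * rho(b^-1) = [[1, -3], [0, 1]]  ->  [[-18427849208, 49727257785], [-60863042361, 164237951098]]
... * rho(a) = [[10, 3], [33, 10]]  ->  [[1456721014825, 441989030226], [4811221962624, 1459790383897]]
... * rho(b^-1) = [[1, -3], [0, 1]]  ->  [[1456721014825, -3928174014249], [4811221962624, -12973875503975]]
tr = 1456721014825 + -12973875503975 = -11517154489150

-11517154489150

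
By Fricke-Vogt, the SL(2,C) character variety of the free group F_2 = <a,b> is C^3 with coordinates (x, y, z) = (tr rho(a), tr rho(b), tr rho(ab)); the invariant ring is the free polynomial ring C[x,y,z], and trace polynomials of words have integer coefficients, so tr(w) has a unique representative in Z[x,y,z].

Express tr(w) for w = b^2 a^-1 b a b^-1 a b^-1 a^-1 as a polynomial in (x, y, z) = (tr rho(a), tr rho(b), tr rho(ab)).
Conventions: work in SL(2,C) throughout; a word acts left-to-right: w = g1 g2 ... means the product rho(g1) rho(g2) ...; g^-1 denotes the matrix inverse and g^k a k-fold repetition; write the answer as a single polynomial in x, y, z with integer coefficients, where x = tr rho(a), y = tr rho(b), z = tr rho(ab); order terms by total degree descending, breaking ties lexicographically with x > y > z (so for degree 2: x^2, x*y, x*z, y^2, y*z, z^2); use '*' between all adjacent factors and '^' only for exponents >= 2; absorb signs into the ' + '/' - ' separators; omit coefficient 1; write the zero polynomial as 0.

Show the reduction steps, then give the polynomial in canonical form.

-x^3*y^4*z + x^4*y^3 + x^2*y^5 + 3*x^2*y^3*z^2 - x^3*y^2*z - 2*x*y^4*z - 3*x*y^2*z^3 - x^4*y - 5*x^2*y^3 - x^2*y*z^2 + y^3*z^2 + y*z^4 + x^3*z + 9*x*y^2*z + x*z^3 + 4*x^2*y - 4*y*z^2 - 4*x*z + y

trace(a^2 b) = trace(a) * trace(b a) - trace(b)  (reduce the a square) = x*z - y
trace(a^2) = trace(a) * trace(a) - trace(1)  (reduce the a square) = x^2 - 2
trace(b a^2 b) = trace(b) * trace(a^2 b) - trace(a^2)  (reduce the b square) = x*y*z - x^2 - y^2 + 2
trace(b a b a) = trace(a b) * trace(a b) - trace(1)  (split on a) = z^2 - 2
trace(b a b) = trace(b) * trace(a b) - trace(a)  (reduce the b square) = y*z - x
trace(b a^2 b a) = trace(a) * trace(b a b a) - trace(b a b)  (reduce the a square) = x*z^2 - y*z - x
trace(a b a^-1 b a) = trace(b a^2 b) * trace(a) - trace(b a^2 b a)  (eliminate a^-1) = x^2*y*z - x^3 - x*y^2 - x*z^2 + y*z + 3*x
trace(b a b a b) = trace(b) * trace(a b a b) - trace(a b a)  (reduce the b square) = y*z^2 - x*z - y
trace(b a b a b a) = trace(b a b a) * trace(b a) - trace(a b)  (split on b) = z^3 - 3*z
trace(a b a^-1 b a b) = trace(b a b a b) * trace(a) - trace(b a b a b a)  (eliminate a^-1) = x*y*z^2 - x^2*z - z^3 - x*y + 3*z
trace(b a^-1 b a b^-1 a) = trace(a b a^-1 b a) * trace(b) - trace(a b a^-1 b a b)  (eliminate b^-1) = x^2*y^2*z - x^3*y - x*y^3 - 2*x*y*z^2 + x^2*z + y^2*z + z^3 + 4*x*y - 3*z
trace(a^3 b) = trace(a) * trace(b a^2) - trace(b a)  (reduce the a square) = x^2*z - x*y - z
trace(a^3) = trace(a) * trace(a^2) - trace(a)  (reduce the a square) = x^3 - 3*x
trace(a^3 b^2) = trace(b) * trace(a^3 b) - trace(a^3)  (reduce the b square) = x^2*y*z - x^3 - x*y^2 - y*z + 3*x
trace(a^2 b^3 a) = trace(b) * trace(a^3 b^2) - trace(a^3 b)  (reduce the b square) = x^2*y^2*z - x^3*y - x*y^3 - x^2*z - y^2*z + 4*x*y + z
trace(b a b a^2 b) = trace(b) * trace(a b a^2 b) - trace(a b a^2)  (reduce the b square) = x*y*z^2 - x^2*z - y^2*z + z
trace(a^2 b^3 a b) = trace(b) * trace(b a b a^2 b) - trace(b a b a^2)  (reduce the b square) = x*y^2*z^2 - x^2*y*z - y^3*z - x*z^2 + 2*y*z + x
trace(a b^3 a b^-1 a) = trace(a^2 b^3 a) * trace(b) - trace(a^2 b^3 a b)  (eliminate b^-1) = x^2*y^3*z - x^3*y^2 - x*y^4 - x*y^2*z^2 + 4*x*y^2 + x*z^2 - y*z - x
trace(b a b^3 a) = trace(b) * trace(b a b a b) - trace(b a b a)  (reduce the b square) = y^2*z^2 - x*y*z - y^2 - z^2 + 2
trace(a b^3) = trace(b) * trace(b a b) - trace(b a)  (reduce the b square) = y^2*z - x*y - z
trace(b a b^3) = trace(b) * trace(a b^3) - trace(a b^2)  (reduce the b square) = y^3*z - x*y^2 - 2*y*z + x
trace(a b a b^3 a) = trace(a) * trace(b a b^3 a) - trace(b a b^3)  (reduce the a square) = x*y^2*z^2 - x^2*y*z - y^3*z - x*z^2 + 2*y*z + x
trace(a b a b a b^2) = trace(b) * trace(a b a b a b) - trace(a b a b a)  (reduce the b square) = y*z^3 - x*z^2 - 2*y*z + x
trace(a b a b^3 a b) = trace(b) * trace(a b a b a b^2) - trace(a b a b a b)  (reduce the b square) = y^2*z^3 - x*y*z^2 - 2*y^2*z - z^3 + x*y + 3*z
trace(a b^3 a b^-1 a b) = trace(a b a b^3 a) * trace(b) - trace(a b a b^3 a b)  (eliminate b^-1) = x*y^3*z^2 - x^2*y^2*z - y^4*z - y^2*z^3 + 4*y^2*z + z^3 - 3*z
trace(b a b^-1 a b^-1 a b^2) = trace(a b^3 a b^-1 a) * trace(b) - trace(a b^3 a b^-1 a b)  (eliminate b^-1) = x^2*y^4*z - x^3*y^3 - x*y^5 - 2*x*y^3*z^2 + x^2*y^2*z + y^4*z + y^2*z^3 + 4*x*y^3 + x*y*z^2 - 5*y^2*z - z^3 - x*y + 3*z
trace(a b^2 a b a^2) = trace(a) * trace(a b^2 a b a) - trace(a b^2 a b)  (reduce the a square) = x^2*y*z^2 - x^3*z - x*y^2*z - y*z^2 + 2*x*z + y
trace(b a b^2 a b) = trace(b) * trace(a b^2 a b) - trace(a b^2 a)  (reduce the b square) = y^2*z^2 - 2*x*y*z + x^2 - 2
trace(a b^2 a b a^2 b) = trace(a) * trace(b a b^2 a b a) - trace(b a b^2 a b)  (reduce the a square) = x*y*z^3 - x^2*z^2 - y^2*z^2 + 2
trace(a b^-1 a b^2 a b a) = trace(a b^2 a b a^2) * trace(b) - trace(a b^2 a b a^2 b)  (eliminate b^-1) = x^2*y^2*z^2 - x^3*y*z - x*y^3*z - x*y*z^3 + x^2*z^2 + 2*x*y*z + y^2 - 2
trace(a b^2 a b a b a) = trace(a) * trace(b^2 a b a b a) - trace(b^2 a b a b)  (reduce the a square) = x*y*z^3 - x^2*z^2 - y^2*z^2 - x*y*z + x^2 + y^2 + z^2 - 2
trace(a b a b a b a b) = trace(b a) * trace(b a b a b a) - trace(b^-1 a^-1 b^-1 a^-1)  (split on b) = z^4 - 4*z^2 + 2
trace(a b a b a b a) = trace(a) * trace(b a b a b a) - trace(b a b a b)  (reduce the a square) = x*z^3 - y*z^2 - 2*x*z + y
trace(a b^2 a b a b a b) = trace(b) * trace(a b a b a b a b) - trace(a b a b a b a)  (reduce the b square) = y*z^4 - x*z^3 - 3*y*z^2 + 2*x*z + y
trace(a b^-1 a b^2 a b a b) = trace(a b^2 a b a b a) * trace(b) - trace(a b^2 a b a b a b)  (eliminate b^-1) = x*y^2*z^3 - x^2*y*z^2 - y^3*z^2 - y*z^4 - x*y^2*z + x*z^3 + x^2*y + y^3 + 4*y*z^2 - 2*x*z - 3*y
trace(b a b^-1 a b^-1 a b^2 a) = trace(a b^-1 a b^2 a b a) * trace(b) - trace(a b^-1 a b^2 a b a b)  (eliminate b^-1) = x^2*y^3*z^2 - x^3*y^2*z - x*y^4*z - 2*x*y^2*z^3 + 2*x^2*y*z^2 + y^3*z^2 + y*z^4 + 3*x*y^2*z - x*z^3 - x^2*y - 4*y*z^2 + 2*x*z + y
trace(b^2 a^-1 b a b^-1 a b^-1 a) = trace(b a b^-1 a b^-1 a b^2) * trace(a) - trace(b a b^-1 a b^-1 a b^2 a)  (eliminate a^-1) = x^3*y^4*z - x^4*y^3 - x^2*y^5 - 3*x^2*y^3*z^2 + 2*x^3*y^2*z + 2*x*y^4*z + 3*x*y^2*z^3 + 4*x^2*y^3 - x^2*y*z^2 - y^3*z^2 - y*z^4 - 8*x*y^2*z + 4*y*z^2 + x*z - y
trace(b^2 a^-1 b a b^-1 a b^-1 a^-1) = trace(b^2 a^-1 b a b^-1 a b^-1) * trace(a) - trace(b^2 a^-1 b a b^-1 a b^-1 a)  (eliminate a^-1) = -x^3*y^4*z + x^4*y^3 + x^2*y^5 + 3*x^2*y^3*z^2 - x^3*y^2*z - 2*x*y^4*z - 3*x*y^2*z^3 - x^4*y - 5*x^2*y^3 - x^2*y*z^2 + y^3*z^2 + y*z^4 + x^3*z + 9*x*y^2*z + x*z^3 + 4*x^2*y - 4*y*z^2 - 4*x*z + y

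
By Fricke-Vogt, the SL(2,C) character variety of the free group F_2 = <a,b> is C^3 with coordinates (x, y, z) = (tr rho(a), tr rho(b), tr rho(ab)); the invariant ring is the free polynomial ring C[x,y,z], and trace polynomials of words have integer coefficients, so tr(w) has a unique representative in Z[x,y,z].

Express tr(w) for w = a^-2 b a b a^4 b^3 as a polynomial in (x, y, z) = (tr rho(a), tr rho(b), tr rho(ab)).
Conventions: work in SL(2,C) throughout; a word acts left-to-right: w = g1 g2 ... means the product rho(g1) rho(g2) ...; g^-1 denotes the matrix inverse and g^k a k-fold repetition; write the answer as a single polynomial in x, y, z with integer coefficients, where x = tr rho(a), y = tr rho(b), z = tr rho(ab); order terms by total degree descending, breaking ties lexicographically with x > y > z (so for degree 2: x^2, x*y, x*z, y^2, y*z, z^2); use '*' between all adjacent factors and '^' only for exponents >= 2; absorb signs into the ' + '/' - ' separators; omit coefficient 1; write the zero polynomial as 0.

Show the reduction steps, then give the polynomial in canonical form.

x^5*y^3*z^2 - x^6*y^2*z - x^4*y^4*z - x^4*y^2*z^3 - x^5*y*z^2 - 2*x^3*y^3*z^2 + x^6*z + 7*x^4*y^2*z + x^4*z^3 + 2*x^2*y^4*z + 2*x^2*y^2*z^3 + 2*x^3*y*z^2 + x*y^3*z^2 - 6*x^4*z - 11*x^2*y^2*z - 2*x^2*z^3 - y^4*z - 2*x*y*z^2 + 9*x^2*z + 3*y^2*z + x*y - z

trace(a b a b) = trace(a b) * trace(a b) - trace(1)  (split on a) = z^2 - 2
next, trace(a b a) = trace(a) * trace(b a) - trace(b)  (reduce the a square) = x*z - y
trace(b^2 a b a) = trace(b) * trace(a b a b) - trace(a b a)  (reduce the b square) = y*z^2 - x*z - y
and trace(b a b) = trace(b) * trace(a b) - trace(a)  (reduce the b square) = y*z - x
and trace(b^2 a b) = trace(b) * trace(b a b) - trace(b a)  (reduce the b square) = y^2*z - x*y - z
trace(b a b a^2 b) = trace(a) * trace(b^2 a b a) - trace(b^2 a b)  (reduce the a square) = x*y*z^2 - x^2*z - y^2*z + z
and trace(b a b a^2) = trace(a) * trace(b a b a) - trace(b a b)  (reduce the a square) = x*z^2 - y*z - x
trace(a b^3 a b a) = trace(b) * trace(b a b a^2 b) - trace(b a b a^2)  (reduce the b square) = x*y^2*z^2 - x^2*y*z - y^3*z - x*z^2 + 2*y*z + x
trace(a b^3 a b) = trace(b) * trace(b a b a b) - trace(b a b a)  (reduce the b square) = y^2*z^2 - x*y*z - y^2 - z^2 + 2
trace(b^2 a b a^3 b) = trace(a) * trace(a b^3 a b a) - trace(a b^3 a b)  (reduce the a square) = x^2*y^2*z^2 - x^3*y*z - x*y^3*z - x^2*z^2 - y^2*z^2 + 3*x*y*z + x^2 + y^2 + z^2 - 2
next, trace(b^2 a b a^3) = trace(a) * trace(a b^2 a b a) - trace(a b^2 a b)  (reduce the a square) = x^2*y*z^2 - x^3*z - x*y^2*z - y*z^2 + 2*x*z + y
next, trace(a b^4 a b a^2) = trace(b) * trace(b^2 a b a^3 b) - trace(b^2 a b a^3)  (reduce the b square) = x^2*y^3*z^2 - x^3*y^2*z - x*y^4*z - 2*x^2*y*z^2 - y^3*z^2 + x^3*z + 4*x*y^2*z + x^2*y + y^3 + 2*y*z^2 - 2*x*z - 3*y
trace(a b^4 a b a) = trace(b) * trace(b^2 a b a^2 b) - trace(b^2 a b a^2)  (reduce the b square) = x*y^3*z^2 - x^2*y^2*z - y^4*z - 2*x*y*z^2 + x^2*z + 3*y^2*z + x*y - z
trace(b a b a^4 b^3) = trace(a) * trace(a b^4 a b a^2) - trace(a b^4 a b a)  (reduce the a square) = x^3*y^3*z^2 - x^4*y^2*z - x^2*y^4*z - 2*x^3*y*z^2 - 2*x*y^3*z^2 + x^4*z + 5*x^2*y^2*z + y^4*z + x^3*y + x*y^3 + 4*x*y*z^2 - 3*x^2*z - 3*y^2*z - 4*x*y + z
next, trace(b a b a b a) = trace(a b a b) * trace(a b) - trace(b a)  (split on a) = z^3 - 3*z
and trace(b a b a b a^2) = trace(a) * trace(b a b a b a) - trace(b a b a b)  (reduce the a square) = x*z^3 - y*z^2 - 2*x*z + y
and trace(a b a b a^3 b) = trace(a) * trace(b a b a b a^2) - trace(b a b a b a)  (reduce the a square) = x^2*z^3 - x*y*z^2 - 2*x^2*z - z^3 + x*y + 3*z
trace(a^2 b a b a) = trace(a) * trace(b a b a^2) - trace(b a b a)  (reduce the a square) = x^2*z^2 - x*y*z - x^2 - z^2 + 2
and trace(a b a b a^3) = trace(a) * trace(a^2 b a b a) - trace(a^2 b a b)  (reduce the a square) = x^3*z^2 - x^2*y*z - x^3 - 2*x*z^2 + y*z + 3*x
trace(b^2 a b a b a^3) = trace(b) * trace(a b a b a^3 b) - trace(a b a b a^3)  (reduce the b square) = x^2*y*z^3 - x^3*z^2 - x*y^2*z^2 - x^2*y*z - y*z^3 + x^3 + x*y^2 + 2*x*z^2 + 2*y*z - 3*x
trace(b^2 a b a b a) = trace(b) * trace(a b a b a b) - trace(a b a b a)  (reduce the b square) = y*z^3 - x*z^2 - 2*y*z + x
trace(b^2 a b a b a^2) = trace(a) * trace(b^2 a b a b a) - trace(b^2 a b a b)  (reduce the a square) = x*y*z^3 - x^2*z^2 - y^2*z^2 - x*y*z + x^2 + y^2 + z^2 - 2
trace(b a b a b a^4 b) = trace(a) * trace(b^2 a b a b a^3) - trace(b^2 a b a b a^2)  (reduce the a square) = x^3*y*z^3 - x^4*z^2 - x^2*y^2*z^2 - x^3*y*z - 2*x*y*z^3 + x^4 + x^2*y^2 + 3*x^2*z^2 + y^2*z^2 + 3*x*y*z - 4*x^2 - y^2 - z^2 + 2
trace(b a b a b a^4) = trace(a) * trace(b a b a b a^3) - trace(b a b a b a^2)  (reduce the a square) = x^3*z^3 - x^2*y*z^2 - 2*x^3*z - 2*x*z^3 + x^2*y + y*z^2 + 5*x*z - y
and trace(b a b a^4 b^3 a) = trace(b) * trace(b a b a b a^4 b) - trace(b a b a b a^4)  (reduce the b square) = x^3*y^2*z^3 - x^4*y*z^2 - x^2*y^3*z^2 - x^3*y^2*z - x^3*z^3 - 2*x*y^2*z^3 + x^4*y + x^2*y^3 + 4*x^2*y*z^2 + y^3*z^2 + 2*x^3*z + 3*x*y^2*z + 2*x*z^3 - 5*x^2*y - y^3 - 2*y*z^2 - 5*x*z + 3*y
and trace(a^-1 b a b a^4 b^3) = trace(b a b a^4 b^3) * trace(a) - trace(b a b a^4 b^3 a)  (eliminate a^-1) = x^4*y^3*z^2 - x^5*y^2*z - x^3*y^4*z - x^3*y^2*z^3 - x^4*y*z^2 - x^2*y^3*z^2 + x^5*z + 6*x^3*y^2*z + x^3*z^3 + x*y^4*z + 2*x*y^2*z^3 - y^3*z^2 - 5*x^3*z - 6*x*y^2*z - 2*x*z^3 + x^2*y + y^3 + 2*y*z^2 + 6*x*z - 3*y
next, trace(a^-2 b a b a^4 b^3) = trace(a^-1 b a b a^4 b^3) * trace(a) - trace(a^-1 b a b a^4 b^3 a)  (eliminate a^-1) = x^5*y^3*z^2 - x^6*y^2*z - x^4*y^4*z - x^4*y^2*z^3 - x^5*y*z^2 - 2*x^3*y^3*z^2 + x^6*z + 7*x^4*y^2*z + x^4*z^3 + 2*x^2*y^4*z + 2*x^2*y^2*z^3 + 2*x^3*y*z^2 + x*y^3*z^2 - 6*x^4*z - 11*x^2*y^2*z - 2*x^2*z^3 - y^4*z - 2*x*y*z^2 + 9*x^2*z + 3*y^2*z + x*y - z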